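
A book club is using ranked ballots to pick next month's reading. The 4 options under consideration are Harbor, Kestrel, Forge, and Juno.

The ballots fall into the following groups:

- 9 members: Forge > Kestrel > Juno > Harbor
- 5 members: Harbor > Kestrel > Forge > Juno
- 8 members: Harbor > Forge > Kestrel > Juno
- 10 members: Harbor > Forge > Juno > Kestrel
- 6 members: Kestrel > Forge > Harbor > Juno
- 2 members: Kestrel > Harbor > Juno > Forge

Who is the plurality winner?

First-place vote totals:
  Harbor: 23
  Kestrel: 8
  Forge: 9
  Juno: 0
Harbor has the most first-place votes.

Harbor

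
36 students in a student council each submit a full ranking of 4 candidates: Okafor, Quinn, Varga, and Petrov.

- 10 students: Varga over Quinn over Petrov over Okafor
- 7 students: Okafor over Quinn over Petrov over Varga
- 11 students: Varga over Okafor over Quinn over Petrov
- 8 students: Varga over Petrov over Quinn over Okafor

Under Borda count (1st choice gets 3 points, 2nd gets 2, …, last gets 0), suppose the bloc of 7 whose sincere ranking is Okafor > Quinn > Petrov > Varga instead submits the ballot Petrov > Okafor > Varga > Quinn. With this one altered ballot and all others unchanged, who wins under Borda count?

Varga

Borda totals with the altered ballot: Okafor 36, Quinn 39, Varga 94, Petrov 47.
The winner is unchanged: still Varga.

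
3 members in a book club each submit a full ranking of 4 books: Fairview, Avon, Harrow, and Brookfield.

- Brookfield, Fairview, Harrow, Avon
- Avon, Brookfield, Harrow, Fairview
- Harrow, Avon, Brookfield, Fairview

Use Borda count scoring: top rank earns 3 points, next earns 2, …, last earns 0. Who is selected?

Brookfield

Borda scores:
  Fairview: 2 + 0 + 0 = 2
  Avon: 0 + 3 + 2 = 5
  Harrow: 1 + 1 + 3 = 5
  Brookfield: 3 + 2 + 1 = 6
Brookfield has the highest total.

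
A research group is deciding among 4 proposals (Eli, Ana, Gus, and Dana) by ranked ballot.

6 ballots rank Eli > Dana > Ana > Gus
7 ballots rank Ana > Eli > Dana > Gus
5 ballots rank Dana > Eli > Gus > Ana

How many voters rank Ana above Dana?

Ballots ranking Ana above Dana: 7.
Ballots ranking Dana above Ana: 6+5 = 11.
So 7 of 18 voters prefer Ana to Dana.

7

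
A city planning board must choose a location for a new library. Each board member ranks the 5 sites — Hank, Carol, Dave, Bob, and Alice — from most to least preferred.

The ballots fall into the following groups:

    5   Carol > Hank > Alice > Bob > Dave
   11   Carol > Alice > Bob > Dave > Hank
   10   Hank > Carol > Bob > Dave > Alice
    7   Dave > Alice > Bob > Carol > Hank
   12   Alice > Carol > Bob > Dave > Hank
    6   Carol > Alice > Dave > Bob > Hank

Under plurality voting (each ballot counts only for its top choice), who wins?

First-place vote totals:
  Hank: 10
  Carol: 22
  Dave: 7
  Bob: 0
  Alice: 12
Carol has the most first-place votes.

Carol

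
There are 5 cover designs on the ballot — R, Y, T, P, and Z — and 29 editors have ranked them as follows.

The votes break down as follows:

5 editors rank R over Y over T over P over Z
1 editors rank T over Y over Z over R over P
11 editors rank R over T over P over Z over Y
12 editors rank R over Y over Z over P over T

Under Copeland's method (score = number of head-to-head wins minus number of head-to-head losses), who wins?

R

Pairwise results:
  R vs Y: R wins 28–1.
  R vs T: R wins 28–1.
  R vs P: R wins 29–0.
  R vs Z: R wins 28–1.
  Y vs T: Y wins 17–12.
  Y vs P: Y wins 18–11.
  Y vs Z: Y wins 18–11.
  T vs P: T wins 17–12.
  T vs Z: T wins 17–12.
  P vs Z: P wins 16–13.
Copeland scores (wins − losses):
  R: 4 − 0 = 4
  Y: 3 − 1 = 2
  T: 2 − 2 = 0
  P: 1 − 3 = -2
  Z: 0 − 4 = -4
R has the best Copeland score.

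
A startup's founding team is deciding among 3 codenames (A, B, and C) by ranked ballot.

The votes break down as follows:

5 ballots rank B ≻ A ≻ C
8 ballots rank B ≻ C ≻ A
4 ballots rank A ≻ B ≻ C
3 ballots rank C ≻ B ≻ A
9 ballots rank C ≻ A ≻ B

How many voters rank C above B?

12

Ballots ranking C above B: 3+9 = 12.
Ballots ranking B above C: 5+8+4 = 17.
So 12 of 29 voters prefer C to B.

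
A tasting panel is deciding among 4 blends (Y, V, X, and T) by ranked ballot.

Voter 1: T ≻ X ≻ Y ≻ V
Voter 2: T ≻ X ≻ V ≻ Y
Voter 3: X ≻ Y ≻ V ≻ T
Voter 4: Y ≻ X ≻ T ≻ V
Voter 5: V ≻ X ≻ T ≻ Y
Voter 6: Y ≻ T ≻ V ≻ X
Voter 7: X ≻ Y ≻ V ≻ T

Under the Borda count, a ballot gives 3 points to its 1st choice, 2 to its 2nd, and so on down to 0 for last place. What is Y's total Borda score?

Borda scores:
  Y: 1 + 0 + 2 + 3 + 0 + 3 + 2 = 11
  V: 0 + 1 + 1 + 0 + 3 + 1 + 1 = 7
  X: 2 + 2 + 3 + 2 + 2 + 0 + 3 = 14
  T: 3 + 3 + 0 + 1 + 1 + 2 + 0 = 10

11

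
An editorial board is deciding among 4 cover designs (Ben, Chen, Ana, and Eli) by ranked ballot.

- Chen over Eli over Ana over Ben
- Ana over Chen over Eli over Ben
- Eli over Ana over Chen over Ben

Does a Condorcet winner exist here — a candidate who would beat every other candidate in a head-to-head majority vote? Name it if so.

Head-to-head results (3 voters total):
Ben vs Chen: Chen wins 3–0.
Ben vs Ana: Ana wins 3–0.
Ben vs Eli: Eli wins 3–0.
Chen vs Ana: Ana wins 2–1.
Chen vs Eli: Chen wins 2–1.
Ana vs Eli: Eli wins 2–1.
No candidate beats all others: Chen beats Eli beats Ana beats Chen, a majority cycle.

There is no Condorcet winner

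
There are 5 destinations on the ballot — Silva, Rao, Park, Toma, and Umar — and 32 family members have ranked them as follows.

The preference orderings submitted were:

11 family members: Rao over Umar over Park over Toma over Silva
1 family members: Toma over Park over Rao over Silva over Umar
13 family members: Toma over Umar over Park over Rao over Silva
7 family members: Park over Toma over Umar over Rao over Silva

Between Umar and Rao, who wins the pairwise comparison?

Ballots ranking Umar above Rao: 13+7 = 20.
Ballots ranking Rao above Umar: 11+1 = 12.
Umar wins the head-to-head, 20–12.

Umar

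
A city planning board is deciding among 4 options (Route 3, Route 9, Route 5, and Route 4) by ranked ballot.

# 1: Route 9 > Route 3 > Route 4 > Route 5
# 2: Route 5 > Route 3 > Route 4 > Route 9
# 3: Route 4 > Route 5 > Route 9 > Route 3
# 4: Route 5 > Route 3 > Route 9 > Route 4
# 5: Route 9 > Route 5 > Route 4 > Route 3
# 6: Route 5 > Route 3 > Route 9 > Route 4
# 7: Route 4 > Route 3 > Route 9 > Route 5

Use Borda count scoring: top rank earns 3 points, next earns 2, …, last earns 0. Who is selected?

Route 5

Borda scores:
  Route 3: 2 + 2 + 0 + 2 + 0 + 2 + 2 = 10
  Route 9: 3 + 0 + 1 + 1 + 3 + 1 + 1 = 10
  Route 5: 0 + 3 + 2 + 3 + 2 + 3 + 0 = 13
  Route 4: 1 + 1 + 3 + 0 + 1 + 0 + 3 = 9
Route 5 has the highest total.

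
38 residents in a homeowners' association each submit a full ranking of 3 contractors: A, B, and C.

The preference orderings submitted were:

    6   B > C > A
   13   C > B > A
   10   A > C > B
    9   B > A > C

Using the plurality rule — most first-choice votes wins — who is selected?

First-place vote totals:
  A: 10
  B: 15
  C: 13
B has the most first-place votes.

B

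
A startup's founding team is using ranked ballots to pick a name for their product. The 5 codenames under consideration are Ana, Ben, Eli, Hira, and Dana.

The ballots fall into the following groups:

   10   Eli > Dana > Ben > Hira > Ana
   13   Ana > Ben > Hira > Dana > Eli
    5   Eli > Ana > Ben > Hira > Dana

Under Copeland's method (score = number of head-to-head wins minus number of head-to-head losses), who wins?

Pairwise results:
  Ana vs Ben: Ana wins 18–10.
  Ana vs Eli: Eli wins 15–13.
  Ana vs Hira: Ana wins 18–10.
  Ana vs Dana: Ana wins 18–10.
  Ben vs Eli: Eli wins 15–13.
  Ben vs Hira: Ben wins 28–0.
  Ben vs Dana: Ben wins 18–10.
  Eli vs Hira: Eli wins 15–13.
  Eli vs Dana: Eli wins 15–13.
  Hira vs Dana: Hira wins 18–10.
Copeland scores (wins − losses):
  Ana: 3 − 1 = 2
  Ben: 2 − 2 = 0
  Eli: 4 − 0 = 4
  Hira: 1 − 3 = -2
  Dana: 0 − 4 = -4
Eli has the best Copeland score.

Eli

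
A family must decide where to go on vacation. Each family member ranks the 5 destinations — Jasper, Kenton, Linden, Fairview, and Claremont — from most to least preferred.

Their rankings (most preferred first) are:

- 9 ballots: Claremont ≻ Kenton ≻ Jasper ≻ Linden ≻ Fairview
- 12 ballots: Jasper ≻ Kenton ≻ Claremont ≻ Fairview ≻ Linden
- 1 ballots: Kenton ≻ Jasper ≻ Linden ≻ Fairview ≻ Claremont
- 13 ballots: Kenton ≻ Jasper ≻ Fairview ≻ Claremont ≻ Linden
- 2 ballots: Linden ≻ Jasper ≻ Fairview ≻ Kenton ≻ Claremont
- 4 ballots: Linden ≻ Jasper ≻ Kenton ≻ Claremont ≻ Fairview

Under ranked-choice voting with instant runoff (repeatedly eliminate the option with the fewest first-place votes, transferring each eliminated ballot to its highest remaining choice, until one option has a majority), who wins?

Round 1: Kenton 14, Jasper 12, Claremont 9, Linden 6, Fairview 0. Fairview has the fewest and is eliminated.
Round 2: Kenton 14, Jasper 12, Claremont 9, Linden 6. Linden has the fewest and is eliminated.
Round 3: Jasper 18, Kenton 14, Claremont 9. Claremont has the fewest and is eliminated.
Round 4: Kenton 23, Jasper 18. Kenton has a majority.

Kenton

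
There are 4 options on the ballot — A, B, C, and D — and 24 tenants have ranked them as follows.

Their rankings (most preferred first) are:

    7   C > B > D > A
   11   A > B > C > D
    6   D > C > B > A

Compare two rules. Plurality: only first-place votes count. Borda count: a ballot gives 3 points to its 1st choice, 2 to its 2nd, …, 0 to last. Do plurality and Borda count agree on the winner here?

No

Plurality first-place counts: A 11, B 0, C 7, D 6 → A.
Borda totals: A 33, B 42, C 44, D 25 → C.
The two rules disagree: plurality picks A, Borda picks C.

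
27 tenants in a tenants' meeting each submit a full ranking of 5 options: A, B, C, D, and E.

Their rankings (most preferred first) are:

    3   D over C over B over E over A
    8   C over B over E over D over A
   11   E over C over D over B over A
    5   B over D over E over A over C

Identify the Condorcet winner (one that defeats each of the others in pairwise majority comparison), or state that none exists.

Head-to-head results (27 voters total):
A vs B: B wins 27–0.
A vs C: C wins 22–5.
A vs D: D wins 27–0.
A vs E: E wins 27–0.
B vs C: C wins 22–5.
B vs D: D wins 14–13.
B vs E: B wins 16–11.
C vs D: C wins 19–8.
C vs E: E wins 16–11.
D vs E: E wins 19–8.
No candidate beats all others: B beats E beats C beats B, a majority cycle.

No Condorcet winner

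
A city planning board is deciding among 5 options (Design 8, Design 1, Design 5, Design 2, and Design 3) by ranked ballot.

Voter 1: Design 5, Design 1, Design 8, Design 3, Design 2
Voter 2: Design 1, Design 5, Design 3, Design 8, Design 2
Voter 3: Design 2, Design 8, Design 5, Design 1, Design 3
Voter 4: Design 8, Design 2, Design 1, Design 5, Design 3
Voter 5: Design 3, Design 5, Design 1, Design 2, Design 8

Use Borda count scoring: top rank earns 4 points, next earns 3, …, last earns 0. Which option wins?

Borda scores:
  Design 8: 2 + 1 + 3 + 4 + 0 = 10
  Design 1: 3 + 4 + 1 + 2 + 2 = 12
  Design 5: 4 + 3 + 2 + 1 + 3 = 13
  Design 2: 0 + 0 + 4 + 3 + 1 = 8
  Design 3: 1 + 2 + 0 + 0 + 4 = 7
Design 5 has the highest total.

Design 5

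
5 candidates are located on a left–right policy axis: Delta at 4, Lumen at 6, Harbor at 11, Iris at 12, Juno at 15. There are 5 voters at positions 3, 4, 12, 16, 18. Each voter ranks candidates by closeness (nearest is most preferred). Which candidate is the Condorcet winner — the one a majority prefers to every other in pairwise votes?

Iris

With single-peaked preferences on a line, the Condorcet winner is the candidate closest to the median voter.
The median voter (position 12) is closest to Iris at 12.
Check: Iris vs Harbor — voters closer to Iris: 3 of 5.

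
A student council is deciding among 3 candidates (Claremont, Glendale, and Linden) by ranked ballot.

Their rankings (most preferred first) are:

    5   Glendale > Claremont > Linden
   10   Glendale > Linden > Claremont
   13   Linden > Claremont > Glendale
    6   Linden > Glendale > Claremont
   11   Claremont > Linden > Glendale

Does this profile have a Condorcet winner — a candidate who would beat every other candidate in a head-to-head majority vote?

Yes

Head-to-head results (45 voters total):
Claremont vs Glendale: Claremont wins 24–21.
Claremont vs Linden: Linden wins 29–16.
Glendale vs Linden: Linden wins 30–15.
Linden beats each rival — Claremont (29–16), Glendale (30–15) — so Linden is the Condorcet winner.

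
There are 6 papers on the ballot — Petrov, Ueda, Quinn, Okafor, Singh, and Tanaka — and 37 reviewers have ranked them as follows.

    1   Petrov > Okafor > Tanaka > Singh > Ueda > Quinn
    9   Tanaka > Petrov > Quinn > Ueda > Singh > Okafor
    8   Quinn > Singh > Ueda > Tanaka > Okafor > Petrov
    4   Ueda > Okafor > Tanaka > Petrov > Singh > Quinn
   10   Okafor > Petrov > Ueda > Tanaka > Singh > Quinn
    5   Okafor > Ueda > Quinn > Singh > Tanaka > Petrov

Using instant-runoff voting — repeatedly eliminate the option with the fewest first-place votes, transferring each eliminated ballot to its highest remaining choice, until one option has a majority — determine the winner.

Round 1: Okafor 15, Tanaka 9, Quinn 8, Ueda 4, Petrov 1, Singh 0. Singh has the fewest and is eliminated.
Round 2: Okafor 15, Tanaka 9, Quinn 8, Ueda 4, Petrov 1. Petrov has the fewest and is eliminated.
Round 3: Okafor 16, Tanaka 9, Quinn 8, Ueda 4. Ueda has the fewest and is eliminated.
Round 4: Okafor 20, Tanaka 9, Quinn 8. Okafor has a majority.

Okafor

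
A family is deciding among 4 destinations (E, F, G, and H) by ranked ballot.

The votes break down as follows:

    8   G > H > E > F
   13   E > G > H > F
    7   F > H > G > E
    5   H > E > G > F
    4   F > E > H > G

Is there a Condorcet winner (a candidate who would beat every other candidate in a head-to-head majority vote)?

Head-to-head results (37 voters total):
E vs F: E wins 26–11.
E vs G: E wins 22–15.
E vs H: H wins 20–17.
F vs G: G wins 26–11.
F vs H: H wins 26–11.
G vs H: G wins 21–16.
No candidate beats all others: E beats G beats H beats E, a majority cycle.

No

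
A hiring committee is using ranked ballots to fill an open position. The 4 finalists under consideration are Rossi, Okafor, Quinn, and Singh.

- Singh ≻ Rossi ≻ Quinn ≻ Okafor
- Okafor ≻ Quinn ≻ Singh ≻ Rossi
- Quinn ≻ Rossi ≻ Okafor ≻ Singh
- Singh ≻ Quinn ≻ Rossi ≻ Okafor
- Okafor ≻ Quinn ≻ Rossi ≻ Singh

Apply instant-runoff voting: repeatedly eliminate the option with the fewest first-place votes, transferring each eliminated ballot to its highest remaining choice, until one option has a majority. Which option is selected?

Round 1: Okafor 2, Singh 2, Quinn 1, Rossi 0. Rossi has the fewest and is eliminated.
Round 2: Okafor 2, Singh 2, Quinn 1. Quinn has the fewest and is eliminated.
Round 3: Okafor 3, Singh 2. Okafor has a majority.

Okafor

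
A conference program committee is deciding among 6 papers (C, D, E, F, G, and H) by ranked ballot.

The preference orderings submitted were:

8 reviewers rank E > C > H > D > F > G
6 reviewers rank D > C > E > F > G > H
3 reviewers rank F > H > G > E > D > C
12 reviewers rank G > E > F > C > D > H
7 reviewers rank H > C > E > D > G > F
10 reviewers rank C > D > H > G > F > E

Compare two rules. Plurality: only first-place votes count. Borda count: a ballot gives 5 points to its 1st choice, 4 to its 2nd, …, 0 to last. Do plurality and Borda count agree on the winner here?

No

Plurality first-place counts: C 10, D 6, E 8, F 3, G 12, H 7 → G.
Borda totals: C 158, D 115, E 133, F 81, G 102, H 101 → C.
The two rules disagree: plurality picks G, Borda picks C.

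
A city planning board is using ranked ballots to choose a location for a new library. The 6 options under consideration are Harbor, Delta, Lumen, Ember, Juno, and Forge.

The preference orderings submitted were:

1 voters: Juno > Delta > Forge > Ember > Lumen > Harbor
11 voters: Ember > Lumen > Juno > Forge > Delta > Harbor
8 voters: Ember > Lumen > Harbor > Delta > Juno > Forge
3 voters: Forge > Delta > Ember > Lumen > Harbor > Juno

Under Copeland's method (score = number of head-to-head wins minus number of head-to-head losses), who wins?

Pairwise results:
  Harbor vs Delta: Delta wins 15–8.
  Harbor vs Lumen: Lumen wins 23–0.
  Harbor vs Ember: Ember wins 23–0.
  Harbor vs Juno: Juno wins 12–11.
  Harbor vs Forge: Forge wins 15–8.
  Delta vs Lumen: Lumen wins 19–4.
  Delta vs Ember: Ember wins 19–4.
  Delta vs Juno: Juno wins 12–11.
  Delta vs Forge: Forge wins 14–9.
  Lumen vs Ember: Ember wins 23–0.
  Lumen vs Juno: Lumen wins 22–1.
  Lumen vs Forge: Lumen wins 19–4.
  Ember vs Juno: Ember wins 22–1.
  Ember vs Forge: Ember wins 19–4.
  Juno vs Forge: Juno wins 20–3.
Copeland scores (wins − losses):
  Harbor: 0 − 5 = -5
  Delta: 1 − 4 = -3
  Lumen: 4 − 1 = 3
  Ember: 5 − 0 = 5
  Juno: 3 − 2 = 1
  Forge: 2 − 3 = -1
Ember has the best Copeland score.

Ember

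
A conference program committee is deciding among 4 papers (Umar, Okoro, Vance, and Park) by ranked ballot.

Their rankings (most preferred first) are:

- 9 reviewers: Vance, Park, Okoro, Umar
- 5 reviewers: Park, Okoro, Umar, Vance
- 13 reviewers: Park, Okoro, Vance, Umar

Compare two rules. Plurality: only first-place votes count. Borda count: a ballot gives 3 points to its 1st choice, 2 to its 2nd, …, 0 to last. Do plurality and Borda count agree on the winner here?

Plurality first-place counts: Umar 0, Okoro 0, Vance 9, Park 18 → Park.
Borda totals: Umar 5, Okoro 45, Vance 40, Park 72 → Park.
The two rules agree on Park.

Yes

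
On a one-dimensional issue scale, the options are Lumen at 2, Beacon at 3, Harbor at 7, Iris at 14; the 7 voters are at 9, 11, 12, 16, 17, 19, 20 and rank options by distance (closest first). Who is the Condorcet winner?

With single-peaked preferences on a line, the Condorcet winner is the candidate closest to the median voter.
The median voter (position 16) is closest to Iris at 14.
Check: Iris vs Harbor — voters closer to Iris: 6 of 7.

Iris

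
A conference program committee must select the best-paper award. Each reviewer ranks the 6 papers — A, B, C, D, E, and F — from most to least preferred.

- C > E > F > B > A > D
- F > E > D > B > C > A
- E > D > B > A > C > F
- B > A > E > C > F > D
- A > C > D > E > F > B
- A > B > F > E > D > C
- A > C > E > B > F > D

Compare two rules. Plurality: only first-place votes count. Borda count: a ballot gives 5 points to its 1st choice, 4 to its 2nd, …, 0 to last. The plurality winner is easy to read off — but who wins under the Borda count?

Plurality first-place counts: A 3, B 1, C 1, D 0, E 1, F 1 → A.
Borda totals: A 22, B 18, C 17, D 11, E 23, F 14 → E.

E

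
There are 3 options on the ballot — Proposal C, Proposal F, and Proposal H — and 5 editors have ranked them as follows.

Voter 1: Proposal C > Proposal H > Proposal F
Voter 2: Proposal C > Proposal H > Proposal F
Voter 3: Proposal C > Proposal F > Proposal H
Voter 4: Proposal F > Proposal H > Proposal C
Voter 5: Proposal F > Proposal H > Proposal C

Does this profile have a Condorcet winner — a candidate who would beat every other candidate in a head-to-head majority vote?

Yes

Head-to-head results (5 voters total):
Proposal C vs Proposal F: Proposal C wins 3–2.
Proposal C vs Proposal H: Proposal C wins 3–2.
Proposal F vs Proposal H: Proposal F wins 3–2.
Proposal C beats each rival — Proposal F (3–2), Proposal H (3–2) — so Proposal C is the Condorcet winner.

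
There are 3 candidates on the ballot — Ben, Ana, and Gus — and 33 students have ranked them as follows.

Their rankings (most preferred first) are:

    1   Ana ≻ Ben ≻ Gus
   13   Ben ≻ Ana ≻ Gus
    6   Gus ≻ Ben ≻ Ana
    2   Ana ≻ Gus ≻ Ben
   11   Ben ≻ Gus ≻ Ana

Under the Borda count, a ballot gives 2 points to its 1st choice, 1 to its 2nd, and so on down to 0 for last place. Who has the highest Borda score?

Borda scores:
  Ben: 1 + 13·2 + 6·1 + 2·0 + 11·2 = 55
  Ana: 2 + 13·1 + 6·0 + 2·2 + 11·0 = 19
  Gus: 0 + 13·0 + 6·2 + 2·1 + 11·1 = 25
Ben has the highest total.

Ben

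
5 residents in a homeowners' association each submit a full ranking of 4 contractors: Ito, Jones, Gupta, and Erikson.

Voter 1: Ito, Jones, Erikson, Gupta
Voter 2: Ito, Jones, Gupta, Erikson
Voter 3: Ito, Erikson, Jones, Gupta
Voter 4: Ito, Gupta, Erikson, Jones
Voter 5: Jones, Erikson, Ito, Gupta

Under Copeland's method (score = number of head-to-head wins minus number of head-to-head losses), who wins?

Ito

Pairwise results:
  Ito vs Jones: Ito wins 4–1.
  Ito vs Gupta: Ito wins 5–0.
  Ito vs Erikson: Ito wins 4–1.
  Jones vs Gupta: Jones wins 4–1.
  Jones vs Erikson: Jones wins 3–2.
  Gupta vs Erikson: Erikson wins 3–2.
Copeland scores (wins − losses):
  Ito: 3 − 0 = 3
  Jones: 2 − 1 = 1
  Gupta: 0 − 3 = -3
  Erikson: 1 − 2 = -1
Ito has the best Copeland score.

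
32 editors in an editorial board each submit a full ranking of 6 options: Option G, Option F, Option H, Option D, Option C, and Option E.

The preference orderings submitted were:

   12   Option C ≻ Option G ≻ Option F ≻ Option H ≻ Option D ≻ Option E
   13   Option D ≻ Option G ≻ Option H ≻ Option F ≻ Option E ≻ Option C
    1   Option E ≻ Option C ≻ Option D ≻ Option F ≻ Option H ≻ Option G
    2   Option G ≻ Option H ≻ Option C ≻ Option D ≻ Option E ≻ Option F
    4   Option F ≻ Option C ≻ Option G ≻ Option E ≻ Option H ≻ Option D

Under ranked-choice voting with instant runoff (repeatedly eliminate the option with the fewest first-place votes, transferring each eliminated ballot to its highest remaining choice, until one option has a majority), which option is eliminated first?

Round 1: Option D 13, Option C 12, Option F 4, Option G 2, Option E 1, Option H 0. Option H has the fewest and is eliminated.
Round 2: Option D 13, Option C 12, Option F 4, Option G 2, Option E 1. Option E has the fewest and is eliminated.
Round 3: Option D 13, Option C 13, Option F 4, Option G 2. Option G has the fewest and is eliminated.
Round 4: Option C 15, Option D 13, Option F 4. Option F has the fewest and is eliminated.
Round 5: Option C 19, Option D 13. Option C has a majority.

Option H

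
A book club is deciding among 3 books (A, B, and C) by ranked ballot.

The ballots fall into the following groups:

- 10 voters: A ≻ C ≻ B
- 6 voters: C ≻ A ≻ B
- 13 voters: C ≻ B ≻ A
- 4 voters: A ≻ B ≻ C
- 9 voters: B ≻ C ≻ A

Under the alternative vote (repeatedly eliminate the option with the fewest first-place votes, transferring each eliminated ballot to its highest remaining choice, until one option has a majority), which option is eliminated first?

Round 1: C 19, A 14, B 9. B has the fewest and is eliminated.
Round 2: C 28, A 14. C has a majority.

B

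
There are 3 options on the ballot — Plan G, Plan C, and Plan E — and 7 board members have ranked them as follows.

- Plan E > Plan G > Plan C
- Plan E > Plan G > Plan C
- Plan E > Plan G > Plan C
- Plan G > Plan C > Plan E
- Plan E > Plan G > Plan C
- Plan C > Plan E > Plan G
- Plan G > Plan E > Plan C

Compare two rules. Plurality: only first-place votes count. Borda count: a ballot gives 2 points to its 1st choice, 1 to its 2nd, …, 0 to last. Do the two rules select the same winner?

Yes

Plurality first-place counts: Plan G 2, Plan C 1, Plan E 4 → Plan E.
Borda totals: Plan G 8, Plan C 3, Plan E 10 → Plan E.
The two rules agree on Plan E.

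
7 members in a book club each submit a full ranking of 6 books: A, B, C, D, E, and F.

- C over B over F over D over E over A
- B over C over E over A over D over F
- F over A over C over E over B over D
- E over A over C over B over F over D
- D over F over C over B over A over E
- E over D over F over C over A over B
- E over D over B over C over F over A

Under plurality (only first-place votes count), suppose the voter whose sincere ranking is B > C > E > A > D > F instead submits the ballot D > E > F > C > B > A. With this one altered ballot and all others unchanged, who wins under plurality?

E

First-place totals with the altered ballot: A 0, B 0, C 1, D 2, E 3, F 1.
The winner is unchanged: still E.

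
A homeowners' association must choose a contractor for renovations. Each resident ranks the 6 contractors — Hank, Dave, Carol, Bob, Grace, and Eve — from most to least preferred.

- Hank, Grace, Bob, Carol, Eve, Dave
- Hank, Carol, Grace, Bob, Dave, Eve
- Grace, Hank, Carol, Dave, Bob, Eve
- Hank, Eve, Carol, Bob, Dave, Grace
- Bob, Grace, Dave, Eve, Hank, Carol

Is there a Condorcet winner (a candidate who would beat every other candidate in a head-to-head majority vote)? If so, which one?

Hank

Head-to-head results (5 voters total):
Hank vs Dave: Hank wins 4–1.
Hank vs Carol: Hank wins 5–0.
Hank vs Bob: Hank wins 4–1.
Hank vs Grace: Hank wins 3–2.
Hank vs Eve: Hank wins 4–1.
Dave vs Carol: Carol wins 4–1.
Dave vs Bob: Bob wins 4–1.
Dave vs Grace: Grace wins 4–1.
Dave vs Eve: Dave wins 3–2.
Carol vs Bob: Carol wins 3–2.
Carol vs Grace: Grace wins 3–2.
Carol vs Eve: Carol wins 3–2.
Bob vs Grace: Grace wins 3–2.
Bob vs Eve: Bob wins 4–1.
Grace vs Eve: Grace wins 4–1.
Hank beats each rival — Dave (4–1), Carol (5–0), Bob (4–1), Grace (3–2), Eve (4–1) — so Hank is the Condorcet winner.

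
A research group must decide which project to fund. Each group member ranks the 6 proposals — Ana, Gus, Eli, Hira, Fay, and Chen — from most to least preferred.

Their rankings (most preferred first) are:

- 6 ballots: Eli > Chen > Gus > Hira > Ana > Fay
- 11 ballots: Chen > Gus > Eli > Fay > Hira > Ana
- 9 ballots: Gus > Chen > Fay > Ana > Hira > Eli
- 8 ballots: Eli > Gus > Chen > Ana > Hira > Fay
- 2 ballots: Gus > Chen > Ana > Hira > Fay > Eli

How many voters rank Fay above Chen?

Ballots ranking Fay above Chen: 0.
Ballots ranking Chen above Fay: 6+11+9+8+2 = 36.
So 0 of 36 voters prefer Fay to Chen.

0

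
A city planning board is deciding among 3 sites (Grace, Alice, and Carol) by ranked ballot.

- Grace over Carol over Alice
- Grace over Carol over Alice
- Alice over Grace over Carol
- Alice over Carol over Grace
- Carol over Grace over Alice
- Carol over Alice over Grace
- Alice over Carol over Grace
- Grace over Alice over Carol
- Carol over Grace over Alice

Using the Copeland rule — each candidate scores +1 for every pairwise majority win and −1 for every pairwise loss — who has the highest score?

Carol

Pairwise results:
  Grace vs Alice: Grace wins 5–4.
  Grace vs Carol: Carol wins 5–4.
  Alice vs Carol: Carol wins 5–4.
Copeland scores (wins − losses):
  Grace: 1 − 1 = 0
  Alice: 0 − 2 = -2
  Carol: 2 − 0 = 2
Carol has the best Copeland score.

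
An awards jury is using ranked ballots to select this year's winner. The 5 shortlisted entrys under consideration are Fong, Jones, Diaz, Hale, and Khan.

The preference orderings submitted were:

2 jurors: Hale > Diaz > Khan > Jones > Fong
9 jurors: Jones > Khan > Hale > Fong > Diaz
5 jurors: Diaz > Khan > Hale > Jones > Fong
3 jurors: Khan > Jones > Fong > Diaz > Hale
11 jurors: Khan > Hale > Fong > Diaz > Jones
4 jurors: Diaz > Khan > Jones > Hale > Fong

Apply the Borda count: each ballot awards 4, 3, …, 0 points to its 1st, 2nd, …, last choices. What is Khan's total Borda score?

Borda scores:
  Fong: 2·0 + 9·1 + 5·0 + 3·2 + 11·2 + 4·0 = 37
  Jones: 2·1 + 9·4 + 5·1 + 3·3 + 11·0 + 4·2 = 60
  Diaz: 2·3 + 9·0 + 5·4 + 3·1 + 11·1 + 4·4 = 56
  Hale: 2·4 + 9·2 + 5·2 + 3·0 + 11·3 + 4·1 = 73
  Khan: 2·2 + 9·3 + 5·3 + 3·4 + 11·4 + 4·3 = 114

114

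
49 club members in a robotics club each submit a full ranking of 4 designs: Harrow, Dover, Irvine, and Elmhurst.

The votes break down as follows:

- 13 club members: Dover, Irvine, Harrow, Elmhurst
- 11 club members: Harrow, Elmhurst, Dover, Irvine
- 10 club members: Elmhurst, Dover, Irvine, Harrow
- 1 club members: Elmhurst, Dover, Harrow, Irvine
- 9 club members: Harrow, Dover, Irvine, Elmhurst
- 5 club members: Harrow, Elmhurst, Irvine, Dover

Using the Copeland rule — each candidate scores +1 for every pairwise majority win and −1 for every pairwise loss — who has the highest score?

Harrow

Pairwise results:
  Harrow vs Dover: Harrow wins 25–24.
  Harrow vs Irvine: Harrow wins 26–23.
  Harrow vs Elmhurst: Harrow wins 38–11.
  Dover vs Irvine: Dover wins 44–5.
  Dover vs Elmhurst: Elmhurst wins 27–22.
  Irvine vs Elmhurst: Elmhurst wins 27–22.
Copeland scores (wins − losses):
  Harrow: 3 − 0 = 3
  Dover: 1 − 2 = -1
  Irvine: 0 − 3 = -3
  Elmhurst: 2 − 1 = 1
Harrow has the best Copeland score.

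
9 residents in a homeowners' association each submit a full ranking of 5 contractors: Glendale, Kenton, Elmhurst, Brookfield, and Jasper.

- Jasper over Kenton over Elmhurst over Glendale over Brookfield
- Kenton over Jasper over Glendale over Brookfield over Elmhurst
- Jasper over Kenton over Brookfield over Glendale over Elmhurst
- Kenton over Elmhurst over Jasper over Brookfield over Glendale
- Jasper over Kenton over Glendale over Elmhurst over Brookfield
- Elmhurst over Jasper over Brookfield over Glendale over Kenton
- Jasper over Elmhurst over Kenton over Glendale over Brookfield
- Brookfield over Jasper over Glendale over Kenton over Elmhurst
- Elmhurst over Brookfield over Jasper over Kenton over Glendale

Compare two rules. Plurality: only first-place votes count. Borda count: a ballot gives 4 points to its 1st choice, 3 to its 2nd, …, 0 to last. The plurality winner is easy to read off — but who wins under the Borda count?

Plurality first-place counts: Glendale 0, Kenton 2, Elmhurst 2, Brookfield 1, Jasper 4 → Jasper.
Borda totals: Glendale 10, Kenton 21, Elmhurst 17, Brookfield 13, Jasper 29 → Jasper.

Jasper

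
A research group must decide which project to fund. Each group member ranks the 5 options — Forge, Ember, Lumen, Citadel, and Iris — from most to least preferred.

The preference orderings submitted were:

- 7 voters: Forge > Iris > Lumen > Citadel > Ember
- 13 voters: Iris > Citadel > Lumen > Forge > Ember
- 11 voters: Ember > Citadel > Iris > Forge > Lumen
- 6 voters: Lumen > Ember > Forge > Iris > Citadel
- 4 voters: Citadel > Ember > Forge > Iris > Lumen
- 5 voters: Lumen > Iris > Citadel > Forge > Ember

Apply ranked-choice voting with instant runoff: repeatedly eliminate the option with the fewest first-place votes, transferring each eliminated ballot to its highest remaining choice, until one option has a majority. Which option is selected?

Round 1: Iris 13, Ember 11, Lumen 11, Forge 7, Citadel 4. Citadel has the fewest and is eliminated.
Round 2: Ember 15, Iris 13, Lumen 11, Forge 7. Forge has the fewest and is eliminated.
Round 3: Iris 20, Ember 15, Lumen 11. Lumen has the fewest and is eliminated.
Round 4: Iris 25, Ember 21. Iris has a majority.

Iris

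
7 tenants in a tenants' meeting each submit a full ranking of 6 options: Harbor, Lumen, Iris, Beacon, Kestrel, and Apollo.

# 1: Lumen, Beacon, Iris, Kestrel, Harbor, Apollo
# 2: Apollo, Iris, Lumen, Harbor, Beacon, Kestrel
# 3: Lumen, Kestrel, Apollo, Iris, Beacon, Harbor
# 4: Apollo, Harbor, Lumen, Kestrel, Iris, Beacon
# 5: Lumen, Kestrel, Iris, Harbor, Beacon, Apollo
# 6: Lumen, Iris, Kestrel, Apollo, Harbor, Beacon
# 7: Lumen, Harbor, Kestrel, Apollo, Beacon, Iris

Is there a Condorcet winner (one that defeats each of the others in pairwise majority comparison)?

Head-to-head results (7 voters total):
Harbor vs Lumen: Lumen wins 6–1.
Harbor vs Iris: Iris wins 5–2.
Harbor vs Beacon: Harbor wins 5–2.
Harbor vs Kestrel: Kestrel wins 4–3.
Harbor vs Apollo: Apollo wins 4–3.
Lumen vs Iris: Lumen wins 6–1.
Lumen vs Beacon: Lumen wins 7–0.
Lumen vs Kestrel: Lumen wins 7–0.
Lumen vs Apollo: Lumen wins 5–2.
Iris vs Beacon: Iris wins 5–2.
Iris vs Kestrel: Kestrel wins 4–3.
Iris vs Apollo: Apollo wins 4–3.
Beacon vs Kestrel: Kestrel wins 5–2.
Beacon vs Apollo: Apollo wins 5–2.
Kestrel vs Apollo: Kestrel wins 5–2.
Lumen beats each rival — Harbor (6–1), Iris (6–1), Beacon (7–0), Kestrel (7–0), Apollo (5–2) — so Lumen is the Condorcet winner.

Yes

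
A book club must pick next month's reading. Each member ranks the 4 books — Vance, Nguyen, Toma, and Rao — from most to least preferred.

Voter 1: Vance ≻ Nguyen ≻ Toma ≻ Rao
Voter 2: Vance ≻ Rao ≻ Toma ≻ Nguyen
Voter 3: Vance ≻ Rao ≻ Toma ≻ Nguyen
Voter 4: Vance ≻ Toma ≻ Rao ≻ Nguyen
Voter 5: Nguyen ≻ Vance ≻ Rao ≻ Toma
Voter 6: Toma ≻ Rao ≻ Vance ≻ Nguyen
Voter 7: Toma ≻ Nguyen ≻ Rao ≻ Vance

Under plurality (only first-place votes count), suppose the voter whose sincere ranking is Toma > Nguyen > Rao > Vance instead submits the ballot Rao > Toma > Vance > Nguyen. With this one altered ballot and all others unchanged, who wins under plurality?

Vance

First-place totals with the altered ballot: Vance 4, Nguyen 1, Toma 1, Rao 1.
The winner is unchanged: still Vance.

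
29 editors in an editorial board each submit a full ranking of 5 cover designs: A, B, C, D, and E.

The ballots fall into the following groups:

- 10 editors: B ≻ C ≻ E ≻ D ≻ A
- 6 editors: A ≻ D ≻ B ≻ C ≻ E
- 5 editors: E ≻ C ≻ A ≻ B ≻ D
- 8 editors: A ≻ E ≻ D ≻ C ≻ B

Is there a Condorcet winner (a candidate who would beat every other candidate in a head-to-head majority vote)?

Head-to-head results (29 voters total):
A vs B: A wins 19–10.
A vs C: C wins 15–14.
A vs D: A wins 19–10.
A vs E: E wins 15–14.
B vs C: B wins 16–13.
B vs D: B wins 15–14.
B vs E: B wins 16–13.
C vs D: C wins 15–14.
C vs E: C wins 16–13.
D vs E: E wins 23–6.
No candidate beats all others: A beats B beats C beats A, a majority cycle.

No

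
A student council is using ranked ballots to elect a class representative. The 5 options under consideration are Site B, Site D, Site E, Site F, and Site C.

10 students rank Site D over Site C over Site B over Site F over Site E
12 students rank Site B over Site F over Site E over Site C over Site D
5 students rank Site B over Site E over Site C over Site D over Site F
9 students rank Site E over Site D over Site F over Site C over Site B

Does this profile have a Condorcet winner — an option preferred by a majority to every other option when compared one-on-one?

Head-to-head results (36 voters total):
Site B vs Site D: Site D wins 19–17.
Site B vs Site E: Site B wins 27–9.
Site B vs Site F: Site B wins 27–9.
Site B vs Site C: Site C wins 19–17.
Site D vs Site E: Site E wins 26–10.
Site D vs Site F: Site D wins 24–12.
Site D vs Site C: Site D wins 19–17.
Site E vs Site F: Site F wins 22–14.
Site E vs Site C: Site E wins 26–10.
Site F vs Site C: Site F wins 21–15.
No candidate beats all others: Site B beats Site E beats Site D beats Site B, a majority cycle.

No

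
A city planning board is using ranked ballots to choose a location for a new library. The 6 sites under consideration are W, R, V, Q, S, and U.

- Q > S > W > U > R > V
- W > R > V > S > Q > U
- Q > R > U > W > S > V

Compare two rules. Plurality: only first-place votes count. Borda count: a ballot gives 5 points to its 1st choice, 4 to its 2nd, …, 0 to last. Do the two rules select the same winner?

Yes

Plurality first-place counts: W 1, R 0, V 0, Q 2, S 0, U 0 → Q.
Borda totals: W 10, R 9, V 3, Q 11, S 7, U 5 → Q.
The two rules agree on Q.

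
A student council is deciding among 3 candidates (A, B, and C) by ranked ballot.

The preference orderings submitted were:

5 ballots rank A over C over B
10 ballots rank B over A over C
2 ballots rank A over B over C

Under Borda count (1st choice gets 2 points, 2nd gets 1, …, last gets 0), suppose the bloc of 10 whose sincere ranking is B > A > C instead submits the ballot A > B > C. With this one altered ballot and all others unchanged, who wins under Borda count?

A

Borda totals with the altered ballot: A 34, B 12, C 5.
The winner is unchanged: still A.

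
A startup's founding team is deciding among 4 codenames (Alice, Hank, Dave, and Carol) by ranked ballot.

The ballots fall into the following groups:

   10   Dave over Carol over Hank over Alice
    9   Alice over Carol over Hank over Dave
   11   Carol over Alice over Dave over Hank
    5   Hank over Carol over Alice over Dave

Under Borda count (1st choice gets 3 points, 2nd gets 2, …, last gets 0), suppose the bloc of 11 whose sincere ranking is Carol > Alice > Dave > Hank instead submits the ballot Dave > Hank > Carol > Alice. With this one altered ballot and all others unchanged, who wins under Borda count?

Borda totals with the altered ballot: Alice 32, Hank 56, Dave 63, Carol 59.
The switch changes the winner from Carol to Dave.

Dave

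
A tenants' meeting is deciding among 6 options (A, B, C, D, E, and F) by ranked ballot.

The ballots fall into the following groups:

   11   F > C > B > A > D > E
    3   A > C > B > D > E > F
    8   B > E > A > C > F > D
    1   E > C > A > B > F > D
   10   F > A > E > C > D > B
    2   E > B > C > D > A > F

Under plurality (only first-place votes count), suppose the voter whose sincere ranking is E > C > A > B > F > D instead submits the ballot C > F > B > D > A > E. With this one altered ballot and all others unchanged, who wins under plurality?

F

First-place totals with the altered ballot: A 3, B 8, C 1, D 0, E 2, F 21.
The winner is unchanged: still F.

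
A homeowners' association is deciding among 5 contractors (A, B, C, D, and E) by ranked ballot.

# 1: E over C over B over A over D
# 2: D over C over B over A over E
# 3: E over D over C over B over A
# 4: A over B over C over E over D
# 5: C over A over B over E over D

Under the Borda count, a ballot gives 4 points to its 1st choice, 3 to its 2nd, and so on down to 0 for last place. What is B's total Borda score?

Borda scores:
  A: 1 + 1 + 0 + 4 + 3 = 9
  B: 2 + 2 + 1 + 3 + 2 = 10
  C: 3 + 3 + 2 + 2 + 4 = 14
  D: 0 + 4 + 3 + 0 + 0 = 7
  E: 4 + 0 + 4 + 1 + 1 = 10

10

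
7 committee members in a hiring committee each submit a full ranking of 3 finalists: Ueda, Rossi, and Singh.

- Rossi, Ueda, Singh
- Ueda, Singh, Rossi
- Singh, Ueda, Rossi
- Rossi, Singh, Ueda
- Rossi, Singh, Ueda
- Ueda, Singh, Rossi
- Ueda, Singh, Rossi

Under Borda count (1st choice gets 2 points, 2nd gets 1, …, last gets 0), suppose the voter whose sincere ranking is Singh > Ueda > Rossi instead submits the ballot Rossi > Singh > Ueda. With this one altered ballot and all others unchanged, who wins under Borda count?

Borda totals with the altered ballot: Ueda 7, Rossi 8, Singh 6.
The switch changes the winner from Ueda to Rossi.

Rossi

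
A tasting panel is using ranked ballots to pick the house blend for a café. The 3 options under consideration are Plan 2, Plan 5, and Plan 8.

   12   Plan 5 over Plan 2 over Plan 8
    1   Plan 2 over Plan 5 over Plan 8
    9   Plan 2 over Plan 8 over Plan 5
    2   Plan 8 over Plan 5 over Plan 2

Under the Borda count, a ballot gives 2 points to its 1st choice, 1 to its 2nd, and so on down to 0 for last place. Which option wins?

Plan 2

Borda scores:
  Plan 2: 12·1 + 2 + 9·2 + 2·0 = 32
  Plan 5: 12·2 + 1 + 9·0 + 2·1 = 27
  Plan 8: 12·0 + 0 + 9·1 + 2·2 = 13
Plan 2 has the highest total.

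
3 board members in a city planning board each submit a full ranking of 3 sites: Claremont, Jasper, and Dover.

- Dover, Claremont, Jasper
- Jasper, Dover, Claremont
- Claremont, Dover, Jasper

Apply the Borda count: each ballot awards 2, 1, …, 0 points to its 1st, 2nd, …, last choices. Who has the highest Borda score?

Dover

Borda scores:
  Claremont: 1 + 0 + 2 = 3
  Jasper: 0 + 2 + 0 = 2
  Dover: 2 + 1 + 1 = 4
Dover has the highest total.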